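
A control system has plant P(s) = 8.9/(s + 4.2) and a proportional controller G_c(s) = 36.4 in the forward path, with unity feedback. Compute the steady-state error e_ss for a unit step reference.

0.0128

The loop is type 0. Static position error constant K_pos = G_c(0)·P(0) = 36.4·2.119 = 77.13.
Steady-state error to a unit step: e_ss = 1/(1+K_pos) = 1/78.13 = 0.0128.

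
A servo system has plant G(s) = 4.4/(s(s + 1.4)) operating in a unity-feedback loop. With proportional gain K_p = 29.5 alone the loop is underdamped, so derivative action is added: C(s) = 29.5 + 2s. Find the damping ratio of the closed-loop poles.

Forward path: (29.5 + 2s)·4.4/(s(s+1.4)). The closed-loop characteristic equation is s² + (1.4 + 4.4·2)s + 4.4·29.5 = 0.
That is s² + 10.2s + 129.8 = 0, so ω_n = 11.39 rad/s and ζ = 10.2/(2·11.39) = 0.4476.

ζ = 0.448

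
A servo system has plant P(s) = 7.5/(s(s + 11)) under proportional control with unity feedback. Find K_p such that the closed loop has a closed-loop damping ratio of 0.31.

K_p = 42

Closed-loop characteristic equation: s² + 11s + K_p·7.5 = 0.
So ω_n = √(7.5K_p) and 2ζω_n = 11, giving ζ = 11/(2√(7.5K_p)).
Setting ζ = 0.31: √(7.5K_p) = 11/(2·0.31) = 17.74, so K_p = 314.8/7.5 = 42.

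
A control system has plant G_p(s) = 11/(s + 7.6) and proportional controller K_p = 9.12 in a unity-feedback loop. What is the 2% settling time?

T_s ≈ 0.0371 s

Closed-loop transfer function: T(s) = K_p·G_p(s)/(1 + K_p·G_p(s)) = 100.3/(s + 7.6 + 100.3) = 100.3/(s + 107.9).
Time constant τ = 1/107.9 = 0.009266 s, so the 2% settling time is about 4τ = 0.0371 s.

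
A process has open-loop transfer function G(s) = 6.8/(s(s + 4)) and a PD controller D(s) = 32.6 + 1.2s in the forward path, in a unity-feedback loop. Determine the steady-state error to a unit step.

0

The open loop D(s)G(s) has a pole at the origin (type 1), so the static position error constant is infinite and e_ss = 1/(1+∞) = 0.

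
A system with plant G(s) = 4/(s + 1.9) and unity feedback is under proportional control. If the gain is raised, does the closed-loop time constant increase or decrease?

decrease

The closed-loop bandwidth 1.9+K_p·4 grows with K_p, so τ shrinks.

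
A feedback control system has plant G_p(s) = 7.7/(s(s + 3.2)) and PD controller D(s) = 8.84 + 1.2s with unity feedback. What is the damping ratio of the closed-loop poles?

ζ = 0.754

Forward path: (8.84 + 1.2s)·7.7/(s(s+3.2)). The closed-loop characteristic equation is s² + (3.2 + 7.7·1.2)s + 7.7·8.84 = 0.
That is s² + 12.44s + 68.07 = 0, so ω_n = 8.25 rad/s and ζ = 12.44/(2·8.25) = 0.7539.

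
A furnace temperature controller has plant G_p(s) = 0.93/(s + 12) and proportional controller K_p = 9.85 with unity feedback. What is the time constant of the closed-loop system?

τ = 0.0473 s

Closed-loop transfer function: T(s) = K_p·G_p(s)/(1 + K_p·G_p(s)) = 9.161/(s + 12 + 9.161) = 9.161/(s + 21.16).
Time constant τ = 1/21.16 = 0.0473 s.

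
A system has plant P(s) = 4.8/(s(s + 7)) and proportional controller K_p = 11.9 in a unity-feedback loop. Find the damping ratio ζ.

With unity feedback the closed-loop characteristic equation is s² + 7s + 11.9·4.8 = s² + 7s + 57.12 = 0.
Matching s² + 2ζω_n s + ω_n²: ω_n = √57.12 = 7.558 rad/s and 2ζω_n = 7, so ζ = 7/(2·7.558) = 0.463.

ζ = 0.463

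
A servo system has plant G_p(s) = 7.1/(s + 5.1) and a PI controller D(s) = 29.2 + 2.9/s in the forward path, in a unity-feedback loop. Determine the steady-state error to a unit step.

0

The open loop D(s)G_p(s) has a pole at the origin (type 1), so the static position error constant is infinite and e_ss = 1/(1+∞) = 0.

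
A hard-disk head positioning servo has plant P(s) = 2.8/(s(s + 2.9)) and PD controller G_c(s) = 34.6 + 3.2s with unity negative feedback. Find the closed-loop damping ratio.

Forward path: (34.6 + 3.2s)·2.8/(s(s+2.9)). The closed-loop characteristic equation is s² + (2.9 + 2.8·3.2)s + 2.8·34.6 = 0.
That is s² + 11.86s + 96.88 = 0, so ω_n = 9.843 rad/s and ζ = 11.86/(2·9.843) = 0.6025.

ζ = 0.602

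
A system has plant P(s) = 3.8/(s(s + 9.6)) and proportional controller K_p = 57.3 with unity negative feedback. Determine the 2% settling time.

The closed-loop denominator s² + 9.6s + 217.7 gives ω_n = √217.7 = 14.76 and ζ = 9.6/(2ω_n) = 0.3253.
2% settling time T_s ≈ 4/(ζω_n) = 4/4.8 = 0.833 s.

T_s ≈ 0.833 s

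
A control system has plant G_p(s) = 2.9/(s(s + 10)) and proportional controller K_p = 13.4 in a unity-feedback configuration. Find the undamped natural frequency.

ω_n = 6.23 rad/s

The closed-loop denominator is s(s+10) + 13.4·2.9 = s² + 10s + 38.86.
So ω_n² = 38.86 ⇒ ω_n = 6.234 rad/s, and ζ = 10/(2ω_n) = 0.802.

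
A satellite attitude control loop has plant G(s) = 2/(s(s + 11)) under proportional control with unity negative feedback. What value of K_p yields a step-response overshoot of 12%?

From %OS = 100·exp(−πζ/√(1−ζ²)) = 12%, ζ = −ln(0.12)/√(π²+ln²(0.12)) = 0.5594.
Characteristic equation s² + 11s + 2K_p = 0 gives ζ = 11/(2√(2K_p)).
Setting ζ = 0.5594: √(2K_p) = 11/(2·0.5594) = 9.832, so K_p = 96.66/2 = 48.3.

K_p = 48.3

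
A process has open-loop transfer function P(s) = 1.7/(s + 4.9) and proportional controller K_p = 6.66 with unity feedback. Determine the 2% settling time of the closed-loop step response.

Closed-loop transfer function: T(s) = K_p·P(s)/(1 + K_p·P(s)) = 11.32/(s + 4.9 + 11.32) = 11.32/(s + 16.22).
Time constant τ = 1/16.22 = 0.06164 s, so the 2% settling time is about 4τ = 0.247 s.

T_s ≈ 0.247 s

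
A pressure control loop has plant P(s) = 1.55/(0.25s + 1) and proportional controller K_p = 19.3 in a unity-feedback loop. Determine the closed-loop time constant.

τ = 0.00809 s

Closed loop: T(s) = K_p·P/(1+K_p·P) = 29.92/(0.25s + 1 + 29.92), with pole at s = −(1 + 29.92)/0.25 = −123.7.
Closed-loop time constant τ = 1/123.7 = 0.00809 s.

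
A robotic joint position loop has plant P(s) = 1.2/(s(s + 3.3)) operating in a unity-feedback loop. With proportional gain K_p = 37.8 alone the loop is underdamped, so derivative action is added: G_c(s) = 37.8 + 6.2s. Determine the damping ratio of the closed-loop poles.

ζ = 0.797

Forward path: (37.8 + 6.2s)·1.2/(s(s+3.3)). The closed-loop characteristic equation is s² + (3.3 + 1.2·6.2)s + 1.2·37.8 = 0.
That is s² + 10.74s + 45.36 = 0, so ω_n = 6.735 rad/s and ζ = 10.74/(2·6.735) = 0.7973.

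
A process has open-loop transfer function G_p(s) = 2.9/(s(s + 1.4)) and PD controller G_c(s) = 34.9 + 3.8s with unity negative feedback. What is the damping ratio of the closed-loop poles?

ζ = 0.617

Forward path: (34.9 + 3.8s)·2.9/(s(s+1.4)). The closed-loop characteristic equation is s² + (1.4 + 2.9·3.8)s + 2.9·34.9 = 0.
That is s² + 12.42s + 101.2 = 0, so ω_n = 10.06 rad/s and ζ = 12.42/(2·10.06) = 0.6173.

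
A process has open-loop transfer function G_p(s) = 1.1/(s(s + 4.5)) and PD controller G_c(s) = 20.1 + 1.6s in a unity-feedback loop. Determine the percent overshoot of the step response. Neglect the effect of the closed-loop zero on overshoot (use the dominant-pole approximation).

Forward path: (20.1 + 1.6s)·1.1/(s(s+4.5)). The closed-loop characteristic equation is s² + (4.5 + 1.1·1.6)s + 1.1·20.1 = 0.
That is s² + 6.26s + 22.11 = 0, so ω_n = 4.702 rad/s and ζ = 6.26/(2·4.702) = 0.6657.
%OS = 100·exp(−πζ/√(1−ζ²)) = 6.07%.

6.07%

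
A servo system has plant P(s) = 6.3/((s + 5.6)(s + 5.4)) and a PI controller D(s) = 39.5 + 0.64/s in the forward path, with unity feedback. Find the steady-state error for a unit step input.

The open loop D(s)P(s) has a pole at the origin (type 1), so the static position error constant is infinite and e_ss = 1/(1+∞) = 0.

0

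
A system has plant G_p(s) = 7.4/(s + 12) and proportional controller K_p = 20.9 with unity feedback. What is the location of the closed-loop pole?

s = -166.7

Closed-loop transfer function: T(s) = K_p·G_p(s)/(1 + K_p·G_p(s)) = 154.7/(s + 12 + 154.7) = 154.7/(s + 166.7).
The closed-loop pole is at s = −166.7.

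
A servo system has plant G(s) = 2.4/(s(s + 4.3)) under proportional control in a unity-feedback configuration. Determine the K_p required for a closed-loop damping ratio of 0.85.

Closed-loop characteristic equation: s² + 4.3s + K_p·2.4 = 0.
So ω_n = √(2.4K_p) and 2ζω_n = 4.3, giving ζ = 4.3/(2√(2.4K_p)).
Setting ζ = 0.85: √(2.4K_p) = 4.3/(2·0.85) = 2.529, so K_p = 6.398/2.4 = 2.67.

K_p = 2.67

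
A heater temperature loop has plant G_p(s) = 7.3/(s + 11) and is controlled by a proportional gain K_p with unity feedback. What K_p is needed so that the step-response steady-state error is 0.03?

The loop is type 0, so e_ss(step) = 1/(1 + K_pos) with K_pos = K_p·G_p(0).
G_p(0) = 0.6636. Require 1/(1 + K_p·0.6636) = 0.03, so 1 + 0.6636·K_p = 33.33.
K_p = (33.33 − 1)/0.6636 = 48.7.

K_p = 48.7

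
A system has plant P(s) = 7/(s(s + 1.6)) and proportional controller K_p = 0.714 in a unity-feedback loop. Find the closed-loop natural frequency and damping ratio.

1 + K_p·P(s) = 0 gives s² + 1.6s + 4.998 = 0.
So ω_n² = 4.998 ⇒ ω_n = 2.236 rad/s, and ζ = 1.6/(2ω_n) = 0.358.

ω_n = 2.24 rad/s, ζ = 0.358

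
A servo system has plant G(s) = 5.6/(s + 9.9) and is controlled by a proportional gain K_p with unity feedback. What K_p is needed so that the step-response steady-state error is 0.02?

For a type-0 loop with proportional control, e_ss = 1/(1 + K_p·G(0)).
G(0) = 0.5657. Require 1/(1 + K_p·0.5657) = 0.02, so 1 + 0.5657·K_p = 50.
K_p = (50 − 1)/0.5657 = 86.6.

K_p = 86.6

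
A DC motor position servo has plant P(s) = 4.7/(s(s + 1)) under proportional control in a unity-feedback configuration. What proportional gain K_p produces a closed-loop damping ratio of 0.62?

Closed-loop characteristic equation: s² + 1s + K_p·4.7 = 0.
So ω_n = √(4.7K_p) and 2ζω_n = 1, giving ζ = 1/(2√(4.7K_p)).
Setting ζ = 0.62: √(4.7K_p) = 1/(2·0.62) = 0.8065, so K_p = 0.6504/4.7 = 0.138.

K_p = 0.138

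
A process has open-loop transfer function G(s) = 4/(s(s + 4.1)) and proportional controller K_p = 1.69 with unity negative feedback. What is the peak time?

T_p = 1.96 s

From 1 + K_pG(s) = 0: s² + 4.1s + 6.76 = 0 ⇒ ω_n = 2.6, ζ = 0.7885.
Damped frequency ω_d = ω_n√(1−ζ²) = 1.599 rad/s, so peak time T_p = π/ω_d = 1.96 s.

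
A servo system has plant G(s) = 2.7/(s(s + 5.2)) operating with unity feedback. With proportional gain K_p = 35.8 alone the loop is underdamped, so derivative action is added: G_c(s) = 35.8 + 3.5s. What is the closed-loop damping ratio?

ζ = 0.745

Forward path: (35.8 + 3.5s)·2.7/(s(s+5.2)). The closed-loop characteristic equation is s² + (5.2 + 2.7·3.5)s + 2.7·35.8 = 0.
That is s² + 14.65s + 96.66 = 0, so ω_n = 9.832 rad/s and ζ = 14.65/(2·9.832) = 0.745.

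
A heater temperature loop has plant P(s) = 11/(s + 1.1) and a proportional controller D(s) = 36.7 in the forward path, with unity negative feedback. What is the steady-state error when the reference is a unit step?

0.00272

The loop is type 0. Static position error constant K_pos = D(0)·P(0) = 36.7·10 = 367.
Steady-state error to a unit step: e_ss = 1/(1+K_pos) = 1/368 = 0.00272.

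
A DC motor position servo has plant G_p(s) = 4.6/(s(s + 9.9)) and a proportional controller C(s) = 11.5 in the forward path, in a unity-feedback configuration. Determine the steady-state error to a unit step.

The open loop C(s)G_p(s) has a pole at the origin (type 1), so the static position error constant is infinite and e_ss = 1/(1+∞) = 0.

0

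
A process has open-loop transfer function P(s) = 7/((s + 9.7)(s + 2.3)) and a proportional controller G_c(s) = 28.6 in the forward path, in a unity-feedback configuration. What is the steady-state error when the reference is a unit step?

0.1

The loop is type 0. Static position error constant K_pos = G_c(0)·P(0) = 28.6·0.3138 = 8.974.
Steady-state error to a unit step: e_ss = 1/(1+K_pos) = 1/9.974 = 0.1.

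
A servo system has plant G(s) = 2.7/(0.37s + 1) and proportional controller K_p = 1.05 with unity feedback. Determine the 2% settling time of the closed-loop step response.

T_s ≈ 0.386 s

Closed loop: T(s) = K_p·G/(1+K_p·G) = 2.835/(0.37s + 1 + 2.835), with pole at s = −(1 + 2.835)/0.37 = −10.36.
τ = 1/10.36 = 0.09648 s, so 2% settling time ≈ 4τ = 0.386 s.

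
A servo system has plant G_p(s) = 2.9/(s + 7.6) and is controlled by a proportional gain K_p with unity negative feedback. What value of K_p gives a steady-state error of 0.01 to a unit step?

For a type-0 loop with proportional control, e_ss = 1/(1 + K_p·G_p(0)).
G_p(0) = 0.3816. Require 1/(1 + K_p·0.3816) = 0.01, so 1 + 0.3816·K_p = 100.
K_p = (100 − 1)/0.3816 = 259.

K_p = 259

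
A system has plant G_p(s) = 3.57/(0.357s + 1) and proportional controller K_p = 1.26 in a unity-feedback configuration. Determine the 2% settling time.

T_s ≈ 0.26 s

Closed loop: T(s) = K_p·G_p/(1+K_p·G_p) = 4.498/(0.357s + 1 + 4.498), with pole at s = −(1 + 4.498)/0.357 = −15.4.
τ = 1/15.4 = 0.06493 s, so 2% settling time ≈ 4τ = 0.26 s.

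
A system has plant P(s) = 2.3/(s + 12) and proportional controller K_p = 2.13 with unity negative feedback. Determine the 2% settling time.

T_s ≈ 0.237 s

Closed-loop transfer function: T(s) = K_p·P(s)/(1 + K_p·P(s)) = 4.899/(s + 12 + 4.899) = 4.899/(s + 16.9).
Time constant τ = 1/16.9 = 0.05918 s, so the 2% settling time is about 4τ = 0.237 s.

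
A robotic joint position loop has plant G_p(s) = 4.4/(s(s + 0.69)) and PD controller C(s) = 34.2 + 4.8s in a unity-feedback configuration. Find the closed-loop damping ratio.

Forward path: (34.2 + 4.8s)·4.4/(s(s+0.69)). The closed-loop characteristic equation is s² + (0.69 + 4.4·4.8)s + 4.4·34.2 = 0.
That is s² + 21.81s + 150.5 = 0, so ω_n = 12.27 rad/s and ζ = 21.81/(2·12.27) = 0.889.

ζ = 0.889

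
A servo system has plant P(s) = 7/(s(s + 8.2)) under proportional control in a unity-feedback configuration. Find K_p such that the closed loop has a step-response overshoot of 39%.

K_p = 29.1

From %OS = 100·exp(−πζ/√(1−ζ²)) = 39%, ζ = −ln(0.39)/√(π²+ln²(0.39)) = 0.2871.
Characteristic equation s² + 8.2s + 7K_p = 0 gives ζ = 8.2/(2√(7K_p)).
Setting ζ = 0.2871: √(7K_p) = 8.2/(2·0.2871) = 14.28, so K_p = 203.9/7 = 29.1.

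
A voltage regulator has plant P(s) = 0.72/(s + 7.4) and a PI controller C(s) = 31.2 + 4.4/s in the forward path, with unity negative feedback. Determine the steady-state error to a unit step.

The open loop C(s)P(s) has a pole at the origin (type 1), so the static position error constant is infinite and e_ss = 1/(1+∞) = 0.

0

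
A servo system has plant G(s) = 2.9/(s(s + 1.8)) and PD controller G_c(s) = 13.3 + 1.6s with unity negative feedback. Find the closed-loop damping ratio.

Forward path: (13.3 + 1.6s)·2.9/(s(s+1.8)). The closed-loop characteristic equation is s² + (1.8 + 2.9·1.6)s + 2.9·13.3 = 0.
That is s² + 6.44s + 38.57 = 0, so ω_n = 6.21 rad/s and ζ = 6.44/(2·6.21) = 0.5185.

ζ = 0.518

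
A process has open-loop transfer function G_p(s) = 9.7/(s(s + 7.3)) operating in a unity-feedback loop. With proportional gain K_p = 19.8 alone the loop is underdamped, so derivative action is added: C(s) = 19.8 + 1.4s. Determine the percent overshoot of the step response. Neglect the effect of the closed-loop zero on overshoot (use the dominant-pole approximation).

2.74%

Forward path: (19.8 + 1.4s)·9.7/(s(s+7.3)). The closed-loop characteristic equation is s² + (7.3 + 9.7·1.4)s + 9.7·19.8 = 0.
That is s² + 20.88s + 192.1 = 0, so ω_n = 13.86 rad/s and ζ = 20.88/(2·13.86) = 0.7533.
%OS = 100·exp(−πζ/√(1−ζ²)) = 2.74%.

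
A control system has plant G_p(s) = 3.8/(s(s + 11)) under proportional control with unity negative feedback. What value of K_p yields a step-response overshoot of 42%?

From %OS = 100·exp(−πζ/√(1−ζ²)) = 42%, ζ = −ln(0.42)/√(π²+ln²(0.42)) = 0.2662.
Characteristic equation s² + 11s + 3.8K_p = 0 gives ζ = 11/(2√(3.8K_p)).
Setting ζ = 0.2662: √(3.8K_p) = 11/(2·0.2662) = 20.66, so K_p = 427/3.8 = 112.

K_p = 112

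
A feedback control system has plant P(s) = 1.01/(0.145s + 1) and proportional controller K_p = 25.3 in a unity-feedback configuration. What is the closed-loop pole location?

Closed loop: T(s) = K_p·P/(1+K_p·P) = 25.55/(0.145s + 1 + 25.55), with pole at s = −(1 + 25.55)/0.145 = −183.1.

s = -183.1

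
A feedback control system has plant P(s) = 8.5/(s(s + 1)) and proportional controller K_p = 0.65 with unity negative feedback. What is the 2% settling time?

T_s ≈ 8 s

The closed-loop denominator s² + 1s + 5.525 gives ω_n = √5.525 = 2.351 and ζ = 1/(2ω_n) = 0.2127.
2% settling time T_s ≈ 4/(ζω_n) = 4/0.5 = 8 s.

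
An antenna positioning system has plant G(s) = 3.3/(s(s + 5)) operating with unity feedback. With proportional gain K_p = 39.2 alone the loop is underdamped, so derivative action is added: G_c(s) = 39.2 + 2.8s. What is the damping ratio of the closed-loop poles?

ζ = 0.626

Forward path: (39.2 + 2.8s)·3.3/(s(s+5)). The closed-loop characteristic equation is s² + (5 + 3.3·2.8)s + 3.3·39.2 = 0.
That is s² + 14.24s + 129.4 = 0, so ω_n = 11.37 rad/s and ζ = 14.24/(2·11.37) = 0.626.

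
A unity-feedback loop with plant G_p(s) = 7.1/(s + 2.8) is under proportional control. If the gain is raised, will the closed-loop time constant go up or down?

decrease

Closed-loop pole is at s = −(2.8+K_p·7.1); larger K_p moves it further left, so τ = 1/(2.8+K_p·7.1) decreases.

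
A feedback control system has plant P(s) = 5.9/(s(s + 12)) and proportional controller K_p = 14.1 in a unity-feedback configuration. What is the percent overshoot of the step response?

The closed-loop denominator s² + 12s + 83.19 gives ω_n = √83.19 = 9.121 and ζ = 12/(2ω_n) = 0.6578.
%OS = 100·exp(−πζ/√(1−ζ²)) = 100·exp(−π·0.6578/√0.5673) = 6.43%.

6.43%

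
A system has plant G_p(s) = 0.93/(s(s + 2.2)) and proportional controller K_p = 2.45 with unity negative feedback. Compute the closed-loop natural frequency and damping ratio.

ω_n = 1.51 rad/s, ζ = 0.729

The closed-loop denominator is s(s+2.2) + 2.45·0.93 = s² + 2.2s + 2.279.
Matching s² + 2ζω_n s + ω_n²: ω_n = √2.279 = 1.509 rad/s and 2ζω_n = 2.2, so ζ = 2.2/(2·1.509) = 0.729.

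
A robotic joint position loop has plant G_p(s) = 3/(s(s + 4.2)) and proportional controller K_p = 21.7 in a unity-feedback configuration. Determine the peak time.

T_p = 0.403 s

Closed-loop characteristic equation: s² + 4.2s + 65.1 = 0, so ω_n = 8.068 rad/s and ζ = 4.2/(2·8.068) = 0.2603.
Damped frequency ω_d = ω_n√(1−ζ²) = 7.79 rad/s, so peak time T_p = π/ω_d = 0.403 s.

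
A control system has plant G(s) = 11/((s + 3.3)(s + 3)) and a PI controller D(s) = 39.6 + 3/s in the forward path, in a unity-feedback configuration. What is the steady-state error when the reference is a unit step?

The open loop D(s)G(s) has a pole at the origin (type 1), so the static position error constant is infinite and e_ss = 1/(1+∞) = 0.

0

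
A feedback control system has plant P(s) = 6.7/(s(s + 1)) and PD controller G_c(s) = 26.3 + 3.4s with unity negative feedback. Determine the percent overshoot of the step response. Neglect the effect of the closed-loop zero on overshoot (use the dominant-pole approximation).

Forward path: (26.3 + 3.4s)·6.7/(s(s+1)). The closed-loop characteristic equation is s² + (1 + 6.7·3.4)s + 6.7·26.3 = 0.
That is s² + 23.78s + 176.2 = 0, so ω_n = 13.27 rad/s and ζ = 23.78/(2·13.27) = 0.8957.
%OS = 100·exp(−πζ/√(1−ζ²)) = 0.178%.

0.178%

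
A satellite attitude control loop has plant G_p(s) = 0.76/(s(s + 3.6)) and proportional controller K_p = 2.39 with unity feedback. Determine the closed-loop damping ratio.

ζ = 1.34

The closed-loop denominator is s(s+3.6) + 2.39·0.76 = s² + 3.6s + 1.816.
Matching s² + 2ζω_n s + ω_n²: ω_n = √1.816 = 1.348 rad/s and 2ζω_n = 3.6, so ζ = 3.6/(2·1.348) = 1.34.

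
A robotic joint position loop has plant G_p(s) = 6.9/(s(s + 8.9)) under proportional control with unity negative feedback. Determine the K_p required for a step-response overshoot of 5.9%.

From %OS = 100·exp(−πζ/√(1−ζ²)) = 5.9%, ζ = −ln(0.059)/√(π²+ln²(0.059)) = 0.6693.
Characteristic equation s² + 8.9s + 6.9K_p = 0 gives ζ = 8.9/(2√(6.9K_p)).
Setting ζ = 0.6693: √(6.9K_p) = 8.9/(2·0.6693) = 6.648, so K_p = 44.2/6.9 = 6.41.

K_p = 6.41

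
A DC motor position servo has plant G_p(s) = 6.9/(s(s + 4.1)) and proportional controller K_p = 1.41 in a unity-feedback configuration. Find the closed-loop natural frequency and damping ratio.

ω_n = 3.12 rad/s, ζ = 0.657

1 + K_p·G_p(s) = 0 gives s² + 4.1s + 9.729 = 0.
So ω_n² = 9.729 ⇒ ω_n = 3.119 rad/s, and ζ = 4.1/(2ω_n) = 0.657.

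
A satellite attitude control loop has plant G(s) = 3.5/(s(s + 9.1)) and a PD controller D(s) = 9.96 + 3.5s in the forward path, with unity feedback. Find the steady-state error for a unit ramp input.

0.261

The loop has one pole at the origin (type 1). Velocity error constant K_v = lim_{s→0} s·D(s)G(s) = 9.96·3.5/9.1 = 3.831.
Steady-state error to a unit ramp: e_ss = 1/K_v = 0.261.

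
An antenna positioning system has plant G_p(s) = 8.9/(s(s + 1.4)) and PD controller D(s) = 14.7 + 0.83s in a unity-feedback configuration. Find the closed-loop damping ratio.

ζ = 0.384

Forward path: (14.7 + 0.83s)·8.9/(s(s+1.4)). The closed-loop characteristic equation is s² + (1.4 + 8.9·0.83)s + 8.9·14.7 = 0.
That is s² + 8.787s + 130.8 = 0, so ω_n = 11.44 rad/s and ζ = 8.787/(2·11.44) = 0.3841.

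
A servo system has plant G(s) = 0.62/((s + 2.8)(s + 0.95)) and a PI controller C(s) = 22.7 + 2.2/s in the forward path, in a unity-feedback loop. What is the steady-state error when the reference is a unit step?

The open loop C(s)G(s) has a pole at the origin (type 1), so the static position error constant is infinite and e_ss = 1/(1+∞) = 0.

0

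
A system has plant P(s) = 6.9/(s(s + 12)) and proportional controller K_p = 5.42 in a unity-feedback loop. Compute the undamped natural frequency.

1 + K_p·P(s) = 0 gives s² + 12s + 37.4 = 0.
Matching s² + 2ζω_n s + ω_n²: ω_n = √37.4 = 6.115 rad/s and 2ζω_n = 12, so ζ = 12/(2·6.115) = 0.981.

ω_n = 6.12 rad/s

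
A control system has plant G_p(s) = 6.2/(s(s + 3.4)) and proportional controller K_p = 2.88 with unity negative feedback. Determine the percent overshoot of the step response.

Closed-loop characteristic equation: s² + 3.4s + 17.86 = 0, so ω_n = 4.226 rad/s and ζ = 3.4/(2·4.226) = 0.4023.
%OS = 100·exp(−πζ/√(1−ζ²)) = 100·exp(−π·0.4023/√0.8381) = 25.1%.

25.1%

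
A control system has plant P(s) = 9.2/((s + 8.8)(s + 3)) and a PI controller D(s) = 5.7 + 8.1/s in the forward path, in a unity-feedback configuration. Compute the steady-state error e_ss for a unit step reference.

0

The open loop D(s)P(s) has a pole at the origin (type 1), so the static position error constant is infinite and e_ss = 1/(1+∞) = 0.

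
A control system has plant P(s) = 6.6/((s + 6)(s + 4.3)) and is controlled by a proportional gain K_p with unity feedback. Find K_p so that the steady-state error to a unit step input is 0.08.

Steady-state error for a unit step on this type-0 loop is 1/(1 + K_p·P(0)).
P(0) = 0.2558. Require 1/(1 + K_p·0.2558) = 0.08, so 1 + 0.2558·K_p = 12.5.
K_p = (12.5 − 1)/0.2558 = 45.

K_p = 45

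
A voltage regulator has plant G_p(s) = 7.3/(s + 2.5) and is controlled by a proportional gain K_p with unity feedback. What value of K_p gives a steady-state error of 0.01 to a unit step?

Steady-state error for a unit step on this type-0 loop is 1/(1 + K_p·G_p(0)).
G_p(0) = 2.92. Require 1/(1 + K_p·2.92) = 0.01, so 1 + 2.92·K_p = 100.
K_p = (100 − 1)/2.92 = 33.9.

K_p = 33.9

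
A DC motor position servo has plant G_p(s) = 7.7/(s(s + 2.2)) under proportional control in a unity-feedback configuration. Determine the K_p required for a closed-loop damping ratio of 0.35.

K_p = 1.28

Closed-loop characteristic equation: s² + 2.2s + K_p·7.7 = 0.
So ω_n = √(7.7K_p) and 2ζω_n = 2.2, giving ζ = 2.2/(2√(7.7K_p)).
Setting ζ = 0.35: √(7.7K_p) = 2.2/(2·0.35) = 3.143, so K_p = 9.878/7.7 = 1.28.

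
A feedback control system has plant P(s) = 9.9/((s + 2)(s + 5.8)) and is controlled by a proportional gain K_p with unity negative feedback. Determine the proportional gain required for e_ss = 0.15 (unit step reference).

Steady-state error for a unit step on this type-0 loop is 1/(1 + K_p·P(0)).
P(0) = 0.8534. Require 1/(1 + K_p·0.8534) = 0.15, so 1 + 0.8534·K_p = 6.667.
K_p = (6.667 − 1)/0.8534 = 6.64.

K_p = 6.64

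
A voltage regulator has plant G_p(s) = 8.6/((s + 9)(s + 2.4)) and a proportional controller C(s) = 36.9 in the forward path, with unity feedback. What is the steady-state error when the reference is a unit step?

0.0637

The loop is type 0. Static position error constant K_pos = C(0)·G_p(0) = 36.9·0.3981 = 14.69.
Steady-state error to a unit step: e_ss = 1/(1+K_pos) = 1/15.69 = 0.0637.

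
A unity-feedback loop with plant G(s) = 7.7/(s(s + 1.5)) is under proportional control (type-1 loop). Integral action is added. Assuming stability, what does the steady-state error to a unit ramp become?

0

The integrator raises the loop to type 2, so K_v → ∞ and e_ss to a ramp is zero.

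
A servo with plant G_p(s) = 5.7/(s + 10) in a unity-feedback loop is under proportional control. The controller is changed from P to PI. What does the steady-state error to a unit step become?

The integrator makes K_pos = lim_{s→0} C(s)G(s) infinite, so e_ss = 1/(1+K_pos) = 0.

0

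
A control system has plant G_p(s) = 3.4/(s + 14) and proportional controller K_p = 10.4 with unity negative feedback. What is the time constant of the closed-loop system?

τ = 0.0203 s

Closed-loop transfer function: T(s) = K_p·G_p(s)/(1 + K_p·G_p(s)) = 35.36/(s + 14 + 35.36) = 35.36/(s + 49.36).
Time constant τ = 1/49.36 = 0.0203 s.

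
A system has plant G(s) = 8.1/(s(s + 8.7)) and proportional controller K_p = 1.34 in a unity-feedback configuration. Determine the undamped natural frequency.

With unity feedback the closed-loop characteristic equation is s² + 8.7s + 1.34·8.1 = s² + 8.7s + 10.85 = 0.
Matching s² + 2ζω_n s + ω_n²: ω_n = √10.85 = 3.295 rad/s and 2ζω_n = 8.7, so ζ = 8.7/(2·3.295) = 1.32.

ω_n = 3.29 rad/s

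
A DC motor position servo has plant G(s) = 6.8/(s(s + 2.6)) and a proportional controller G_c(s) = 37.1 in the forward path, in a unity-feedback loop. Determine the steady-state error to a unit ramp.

0.0103

The loop has one pole at the origin (type 1). Velocity error constant K_v = lim_{s→0} s·G_c(s)G(s) = 37.1·6.8/2.6 = 97.03.
Steady-state error to a unit ramp: e_ss = 1/K_v = 0.0103.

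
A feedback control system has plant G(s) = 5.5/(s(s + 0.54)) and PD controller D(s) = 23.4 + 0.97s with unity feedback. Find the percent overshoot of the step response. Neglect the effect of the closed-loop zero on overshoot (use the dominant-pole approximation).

Forward path: (23.4 + 0.97s)·5.5/(s(s+0.54)). The closed-loop characteristic equation is s² + (0.54 + 5.5·0.97)s + 5.5·23.4 = 0.
That is s² + 5.875s + 128.7 = 0, so ω_n = 11.34 rad/s and ζ = 5.875/(2·11.34) = 0.2589.
%OS = 100·exp(−πζ/√(1−ζ²)) = 43.1%.

43.1%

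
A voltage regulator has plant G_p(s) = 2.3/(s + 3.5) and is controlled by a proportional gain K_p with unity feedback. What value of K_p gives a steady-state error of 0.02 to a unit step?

For a type-0 loop with proportional control, e_ss = 1/(1 + K_p·G_p(0)).
G_p(0) = 0.6571. Require 1/(1 + K_p·0.6571) = 0.02, so 1 + 0.6571·K_p = 50.
K_p = (50 − 1)/0.6571 = 74.6.

K_p = 74.6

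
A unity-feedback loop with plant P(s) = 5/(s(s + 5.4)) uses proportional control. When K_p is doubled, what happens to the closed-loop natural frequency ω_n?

increase

ω_n = √(5·K_p), which grows with K_p.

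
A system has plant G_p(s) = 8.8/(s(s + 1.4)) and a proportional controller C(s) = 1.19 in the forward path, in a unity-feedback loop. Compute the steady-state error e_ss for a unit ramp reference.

The loop has one pole at the origin (type 1). Velocity error constant K_v = lim_{s→0} s·C(s)G_p(s) = 1.19·8.8/1.4 = 7.48.
Steady-state error to a unit ramp: e_ss = 1/K_v = 0.134.

0.134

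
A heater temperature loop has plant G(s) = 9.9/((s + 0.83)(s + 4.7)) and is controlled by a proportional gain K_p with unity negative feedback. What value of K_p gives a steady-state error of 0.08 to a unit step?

K_p = 4.53

The loop is type 0, so e_ss(step) = 1/(1 + K_pos) with K_pos = K_p·G(0).
G(0) = 2.538. Require 1/(1 + K_p·2.538) = 0.08, so 1 + 2.538·K_p = 12.5.
K_p = (12.5 − 1)/2.538 = 4.53.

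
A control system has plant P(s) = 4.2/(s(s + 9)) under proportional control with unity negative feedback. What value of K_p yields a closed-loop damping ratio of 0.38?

K_p = 33.4

Closed-loop characteristic equation: s² + 9s + K_p·4.2 = 0.
So ω_n = √(4.2K_p) and 2ζω_n = 9, giving ζ = 9/(2√(4.2K_p)).
Setting ζ = 0.38: √(4.2K_p) = 9/(2·0.38) = 11.84, so K_p = 140.2/4.2 = 33.4.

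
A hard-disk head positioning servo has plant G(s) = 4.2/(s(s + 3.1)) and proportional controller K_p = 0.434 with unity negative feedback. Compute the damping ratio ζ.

The closed-loop denominator is s(s+3.1) + 0.434·4.2 = s² + 3.1s + 1.823.
Matching s² + 2ζω_n s + ω_n²: ω_n = √1.823 = 1.35 rad/s and 2ζω_n = 3.1, so ζ = 3.1/(2·1.35) = 1.15.

ζ = 1.15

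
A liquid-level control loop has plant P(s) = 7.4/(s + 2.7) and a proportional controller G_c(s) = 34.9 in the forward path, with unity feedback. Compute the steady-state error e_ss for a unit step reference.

0.0103

The loop is type 0. Static position error constant K_pos = G_c(0)·P(0) = 34.9·2.741 = 95.65.
Steady-state error to a unit step: e_ss = 1/(1+K_pos) = 1/96.65 = 0.0103.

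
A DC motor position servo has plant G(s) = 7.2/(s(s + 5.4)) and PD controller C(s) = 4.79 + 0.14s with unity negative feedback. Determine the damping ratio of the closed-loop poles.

ζ = 0.546

Forward path: (4.79 + 0.14s)·7.2/(s(s+5.4)). The closed-loop characteristic equation is s² + (5.4 + 7.2·0.14)s + 7.2·4.79 = 0.
That is s² + 6.408s + 34.49 = 0, so ω_n = 5.873 rad/s and ζ = 6.408/(2·5.873) = 0.5456.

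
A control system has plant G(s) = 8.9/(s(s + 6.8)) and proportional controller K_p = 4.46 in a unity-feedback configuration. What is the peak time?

T_p = 0.592 s

The closed-loop denominator s² + 6.8s + 39.69 gives ω_n = √39.69 = 6.3 and ζ = 6.8/(2ω_n) = 0.5397.
Damped frequency ω_d = ω_n√(1−ζ²) = 5.304 rad/s, so peak time T_p = π/ω_d = 0.592 s.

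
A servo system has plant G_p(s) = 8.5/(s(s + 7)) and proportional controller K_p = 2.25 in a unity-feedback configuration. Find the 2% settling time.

From 1 + K_pG_p(s) = 0: s² + 7s + 19.12 = 0 ⇒ ω_n = 4.373, ζ = 0.8003.
2% settling time T_s ≈ 4/(ζω_n) = 4/3.5 = 1.14 s.

T_s ≈ 1.14 s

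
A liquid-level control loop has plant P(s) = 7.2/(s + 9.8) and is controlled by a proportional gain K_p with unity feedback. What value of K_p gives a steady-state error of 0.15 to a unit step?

K_p = 7.71

The loop is type 0, so e_ss(step) = 1/(1 + K_pos) with K_pos = K_p·P(0).
P(0) = 0.7347. Require 1/(1 + K_p·0.7347) = 0.15, so 1 + 0.7347·K_p = 6.667.
K_p = (6.667 − 1)/0.7347 = 7.71.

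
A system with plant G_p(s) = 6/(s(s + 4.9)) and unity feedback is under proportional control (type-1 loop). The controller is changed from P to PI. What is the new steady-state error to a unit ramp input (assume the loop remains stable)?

0

The integrator raises the loop to type 2, so K_v → ∞ and e_ss to a ramp is zero.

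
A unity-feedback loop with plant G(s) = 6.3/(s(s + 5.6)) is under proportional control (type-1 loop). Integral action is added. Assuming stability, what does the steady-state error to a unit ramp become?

The integrator raises the loop to type 2, so K_v → ∞ and e_ss to a ramp is zero.

0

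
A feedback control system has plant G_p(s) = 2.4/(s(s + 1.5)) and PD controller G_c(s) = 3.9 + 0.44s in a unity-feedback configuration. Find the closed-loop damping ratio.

Forward path: (3.9 + 0.44s)·2.4/(s(s+1.5)). The closed-loop characteristic equation is s² + (1.5 + 2.4·0.44)s + 2.4·3.9 = 0.
That is s² + 2.556s + 9.36 = 0, so ω_n = 3.059 rad/s and ζ = 2.556/(2·3.059) = 0.4177.

ζ = 0.418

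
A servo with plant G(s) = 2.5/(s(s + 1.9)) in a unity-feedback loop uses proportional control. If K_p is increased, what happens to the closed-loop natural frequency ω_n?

ω_n = √(2.5·K_p), which grows with K_p.

increase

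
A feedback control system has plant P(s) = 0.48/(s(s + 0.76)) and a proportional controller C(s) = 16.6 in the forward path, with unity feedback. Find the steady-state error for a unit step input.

0

The open loop C(s)P(s) has a pole at the origin (type 1), so the static position error constant is infinite and e_ss = 1/(1+∞) = 0.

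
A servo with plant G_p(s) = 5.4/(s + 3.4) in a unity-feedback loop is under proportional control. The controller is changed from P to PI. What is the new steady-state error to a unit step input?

0

Adding integral action puts a pole at s = 0 in the forward path, raising the system type to 1; a type-1 loop has zero steady-state error to a step.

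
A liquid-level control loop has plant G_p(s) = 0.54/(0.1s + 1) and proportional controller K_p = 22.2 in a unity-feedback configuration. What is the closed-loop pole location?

Closed loop: T(s) = K_p·G_p/(1+K_p·G_p) = 11.99/(0.1s + 1 + 11.99), with pole at s = −(1 + 11.99)/0.1 = −129.9.

s = -129.9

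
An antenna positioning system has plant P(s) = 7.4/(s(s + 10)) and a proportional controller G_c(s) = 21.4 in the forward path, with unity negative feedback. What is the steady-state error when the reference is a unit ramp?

The loop has one pole at the origin (type 1). Velocity error constant K_v = lim_{s→0} s·G_c(s)P(s) = 21.4·7.4/10 = 15.84.
Steady-state error to a unit ramp: e_ss = 1/K_v = 0.0631.

0.0631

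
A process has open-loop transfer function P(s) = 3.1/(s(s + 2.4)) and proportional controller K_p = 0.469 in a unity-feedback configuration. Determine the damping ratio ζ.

1 + K_p·P(s) = 0 gives s² + 2.4s + 1.454 = 0.
So ω_n² = 1.454 ⇒ ω_n = 1.206 rad/s, and ζ = 2.4/(2ω_n) = 0.995.

ζ = 0.995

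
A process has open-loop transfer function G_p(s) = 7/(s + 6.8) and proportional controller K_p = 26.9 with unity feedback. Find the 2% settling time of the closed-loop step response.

T_s ≈ 0.0205 s

Closed-loop transfer function: T(s) = K_p·G_p(s)/(1 + K_p·G_p(s)) = 188.3/(s + 6.8 + 188.3) = 188.3/(s + 195.1).
Time constant τ = 1/195.1 = 0.005126 s, so the 2% settling time is about 4τ = 0.0205 s.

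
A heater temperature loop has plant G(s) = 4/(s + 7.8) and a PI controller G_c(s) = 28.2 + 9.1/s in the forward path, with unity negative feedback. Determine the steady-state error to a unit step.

The open loop G_c(s)G(s) has a pole at the origin (type 1), so the static position error constant is infinite and e_ss = 1/(1+∞) = 0.

0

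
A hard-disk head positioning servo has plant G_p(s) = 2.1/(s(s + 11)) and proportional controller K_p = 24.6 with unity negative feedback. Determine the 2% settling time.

T_s ≈ 0.727 s

The closed-loop denominator s² + 11s + 51.66 gives ω_n = √51.66 = 7.187 and ζ = 11/(2ω_n) = 0.7652.
2% settling time T_s ≈ 4/(ζω_n) = 4/5.5 = 0.727 s.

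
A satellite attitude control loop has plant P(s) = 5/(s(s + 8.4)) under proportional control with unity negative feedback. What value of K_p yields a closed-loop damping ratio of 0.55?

K_p = 11.7

Closed-loop characteristic equation: s² + 8.4s + K_p·5 = 0.
So ω_n = √(5K_p) and 2ζω_n = 8.4, giving ζ = 8.4/(2√(5K_p)).
Setting ζ = 0.55: √(5K_p) = 8.4/(2·0.55) = 7.636, so K_p = 58.31/5 = 11.7.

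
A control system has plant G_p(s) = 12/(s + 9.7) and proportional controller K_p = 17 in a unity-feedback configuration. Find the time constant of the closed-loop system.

Closed-loop transfer function: T(s) = K_p·G_p(s)/(1 + K_p·G_p(s)) = 204/(s + 9.7 + 204) = 204/(s + 213.7).
Time constant τ = 1/213.7 = 0.00468 s.

τ = 0.00468 s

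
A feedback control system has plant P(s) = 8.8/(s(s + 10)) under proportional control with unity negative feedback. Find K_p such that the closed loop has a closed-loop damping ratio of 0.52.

K_p = 10.5

Closed-loop characteristic equation: s² + 10s + K_p·8.8 = 0.
So ω_n = √(8.8K_p) and 2ζω_n = 10, giving ζ = 10/(2√(8.8K_p)).
Setting ζ = 0.52: √(8.8K_p) = 10/(2·0.52) = 9.615, so K_p = 92.46/8.8 = 10.5.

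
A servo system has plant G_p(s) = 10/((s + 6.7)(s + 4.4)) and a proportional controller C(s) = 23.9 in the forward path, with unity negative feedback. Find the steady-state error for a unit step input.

0.11

The loop is type 0. Static position error constant K_pos = C(0)·G_p(0) = 23.9·0.3392 = 8.107.
Steady-state error to a unit step: e_ss = 1/(1+K_pos) = 1/9.107 = 0.11.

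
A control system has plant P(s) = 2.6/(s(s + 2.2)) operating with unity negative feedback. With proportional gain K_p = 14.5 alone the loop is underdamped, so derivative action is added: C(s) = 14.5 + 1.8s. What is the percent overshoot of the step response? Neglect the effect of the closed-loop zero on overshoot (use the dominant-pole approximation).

11.9%

Forward path: (14.5 + 1.8s)·2.6/(s(s+2.2)). The closed-loop characteristic equation is s² + (2.2 + 2.6·1.8)s + 2.6·14.5 = 0.
That is s² + 6.88s + 37.7 = 0, so ω_n = 6.14 rad/s and ζ = 6.88/(2·6.14) = 0.5603.
%OS = 100·exp(−πζ/√(1−ζ²)) = 11.9%.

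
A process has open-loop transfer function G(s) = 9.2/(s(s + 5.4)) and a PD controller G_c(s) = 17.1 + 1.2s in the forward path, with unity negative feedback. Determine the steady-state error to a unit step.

The open loop G_c(s)G(s) has a pole at the origin (type 1), so the static position error constant is infinite and e_ss = 1/(1+∞) = 0.

0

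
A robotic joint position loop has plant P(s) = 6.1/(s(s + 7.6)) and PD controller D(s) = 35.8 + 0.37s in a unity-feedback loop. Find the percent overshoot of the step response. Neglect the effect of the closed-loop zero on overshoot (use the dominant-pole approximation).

Forward path: (35.8 + 0.37s)·6.1/(s(s+7.6)). The closed-loop characteristic equation is s² + (7.6 + 6.1·0.37)s + 6.1·35.8 = 0.
That is s² + 9.857s + 218.4 = 0, so ω_n = 14.78 rad/s and ζ = 9.857/(2·14.78) = 0.3335.
%OS = 100·exp(−πζ/√(1−ζ²)) = 32.9%.

32.9%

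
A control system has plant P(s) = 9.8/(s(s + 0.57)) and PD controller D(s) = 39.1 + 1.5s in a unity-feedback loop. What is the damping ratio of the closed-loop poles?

ζ = 0.39

Forward path: (39.1 + 1.5s)·9.8/(s(s+0.57)). The closed-loop characteristic equation is s² + (0.57 + 9.8·1.5)s + 9.8·39.1 = 0.
That is s² + 15.27s + 383.2 = 0, so ω_n = 19.57 rad/s and ζ = 15.27/(2·19.57) = 0.39.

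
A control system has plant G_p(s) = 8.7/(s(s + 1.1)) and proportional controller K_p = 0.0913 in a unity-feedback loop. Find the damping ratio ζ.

ζ = 0.617

With unity feedback the closed-loop characteristic equation is s² + 1.1s + 0.0913·8.7 = s² + 1.1s + 0.7943 = 0.
Matching s² + 2ζω_n s + ω_n²: ω_n = √0.7943 = 0.8912 rad/s and 2ζω_n = 1.1, so ζ = 1.1/(2·0.8912) = 0.617.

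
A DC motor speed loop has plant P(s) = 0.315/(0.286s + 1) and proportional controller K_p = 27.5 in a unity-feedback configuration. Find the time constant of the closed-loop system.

τ = 0.0296 s

Closed loop: T(s) = K_p·P/(1+K_p·P) = 8.662/(0.286s + 1 + 8.662), with pole at s = −(1 + 8.662)/0.286 = −33.78.
Closed-loop time constant τ = 1/33.78 = 0.0296 s.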